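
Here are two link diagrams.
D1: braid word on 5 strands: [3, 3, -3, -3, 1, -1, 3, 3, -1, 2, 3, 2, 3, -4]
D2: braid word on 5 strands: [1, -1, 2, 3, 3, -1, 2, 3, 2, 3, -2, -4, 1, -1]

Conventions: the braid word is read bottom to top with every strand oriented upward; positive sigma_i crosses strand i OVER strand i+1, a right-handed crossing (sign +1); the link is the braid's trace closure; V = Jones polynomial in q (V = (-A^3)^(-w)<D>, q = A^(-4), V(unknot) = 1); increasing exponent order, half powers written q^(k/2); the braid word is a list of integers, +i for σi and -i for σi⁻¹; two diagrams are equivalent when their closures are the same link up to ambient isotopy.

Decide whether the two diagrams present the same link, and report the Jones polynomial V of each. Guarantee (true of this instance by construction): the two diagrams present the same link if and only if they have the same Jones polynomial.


equivalent: yes
V(D1) = q^2 + q^4 - q^5 + q^6 - q^7  (w +4, c 14, <D> = -A^-16 + A^-12 - A^-8 + A^-4 + A^4)
V(D2) = q^2 + q^4 - q^5 + q^6 - q^7  (w +4, c 14, <D> = -A^-16 + A^-12 - A^-8 + A^-4 + A^4)
why: one V(q) for all 2 diagrams — one class (guaranteed)


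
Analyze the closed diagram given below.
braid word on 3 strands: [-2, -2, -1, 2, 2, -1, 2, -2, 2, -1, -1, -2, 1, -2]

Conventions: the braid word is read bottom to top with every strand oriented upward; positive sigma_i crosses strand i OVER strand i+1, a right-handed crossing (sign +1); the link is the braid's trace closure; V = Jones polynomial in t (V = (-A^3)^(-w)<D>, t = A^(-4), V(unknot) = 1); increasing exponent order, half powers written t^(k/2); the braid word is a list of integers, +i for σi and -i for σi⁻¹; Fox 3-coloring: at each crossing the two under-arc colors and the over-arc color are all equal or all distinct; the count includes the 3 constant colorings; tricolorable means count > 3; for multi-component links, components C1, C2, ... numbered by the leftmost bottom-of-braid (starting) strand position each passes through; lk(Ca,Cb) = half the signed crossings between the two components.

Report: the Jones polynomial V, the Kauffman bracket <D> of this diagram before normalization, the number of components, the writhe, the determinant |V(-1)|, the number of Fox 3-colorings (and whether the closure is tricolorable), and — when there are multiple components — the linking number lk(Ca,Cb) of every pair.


V(t) = t^-9 - 3t^-8 + 6t^-7 - 10t^-6 + 12t^-5 - 13t^-4 + 13t^-3 - 10t^-2 + 7t^-1 - 3 + t
bracket: A^-16 - 3A^-12 + 7A^-8 - 10A^-4 + 13 - 13A^4 + 12A^8 - 10A^12 + 6A^16 - 3A^20 + A^24, w = -4
1 component, writhe -4, over 14 crossings
det 79, colorings 3 of 3^14 — not tricolorable
observation: V spans 10 powers of t: at least 10 crossings in any diagram


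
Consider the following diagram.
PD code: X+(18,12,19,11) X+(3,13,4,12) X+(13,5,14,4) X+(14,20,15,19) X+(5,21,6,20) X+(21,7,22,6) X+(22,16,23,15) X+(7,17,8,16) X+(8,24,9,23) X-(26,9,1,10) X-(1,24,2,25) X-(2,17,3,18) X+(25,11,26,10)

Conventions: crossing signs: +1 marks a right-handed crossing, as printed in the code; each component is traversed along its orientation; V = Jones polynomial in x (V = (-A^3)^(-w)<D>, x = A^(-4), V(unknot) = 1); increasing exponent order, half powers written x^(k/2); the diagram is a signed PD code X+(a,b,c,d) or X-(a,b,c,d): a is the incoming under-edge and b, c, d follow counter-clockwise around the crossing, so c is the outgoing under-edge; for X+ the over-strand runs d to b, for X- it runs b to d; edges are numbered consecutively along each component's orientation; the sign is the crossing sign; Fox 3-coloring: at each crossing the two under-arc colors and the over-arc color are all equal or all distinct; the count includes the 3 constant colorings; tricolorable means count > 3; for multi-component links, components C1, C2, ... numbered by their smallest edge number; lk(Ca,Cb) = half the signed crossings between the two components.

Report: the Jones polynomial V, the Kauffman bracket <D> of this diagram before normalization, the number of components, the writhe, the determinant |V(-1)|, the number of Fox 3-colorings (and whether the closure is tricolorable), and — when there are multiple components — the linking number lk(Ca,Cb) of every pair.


V(x) = x^3 + x^5 - x^8
bracket: A^-11 - A - A^9, w = +7
1 component, writhe +7, over 13 crossings
det 3, colorings 9 of 3^13 — tricolorable
observation: |V(-1)| = 3: so tricolorable, since 3 divides 3


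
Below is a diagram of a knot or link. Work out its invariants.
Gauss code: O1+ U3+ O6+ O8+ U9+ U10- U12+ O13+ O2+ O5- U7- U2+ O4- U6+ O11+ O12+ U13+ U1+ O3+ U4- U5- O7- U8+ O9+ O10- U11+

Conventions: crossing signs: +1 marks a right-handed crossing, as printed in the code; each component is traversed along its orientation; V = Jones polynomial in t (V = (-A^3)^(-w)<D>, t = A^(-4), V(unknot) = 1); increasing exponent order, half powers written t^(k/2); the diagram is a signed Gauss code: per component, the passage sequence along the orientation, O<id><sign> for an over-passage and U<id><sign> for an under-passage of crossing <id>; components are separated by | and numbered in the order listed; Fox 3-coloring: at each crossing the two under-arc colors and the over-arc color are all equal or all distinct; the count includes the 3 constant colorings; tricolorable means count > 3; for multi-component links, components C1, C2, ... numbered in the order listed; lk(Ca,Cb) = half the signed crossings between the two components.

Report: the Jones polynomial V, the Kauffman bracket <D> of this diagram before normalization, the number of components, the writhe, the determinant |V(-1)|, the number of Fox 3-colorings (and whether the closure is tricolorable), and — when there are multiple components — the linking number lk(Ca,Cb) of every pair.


Jones polynomial: V(t) = 1 - t + 3t^2 - 3t^3 + 3t^4 - 4t^5 + 3t^6 - 2t^7 + t^8
<D> = -A^-17 + 2A^-13 - 3A^-9 + 4A^-5 - 3A^-1 + 3A^3 - 3A^7 + A^11 - A^15; writhe +5
components 1, writhe +5 (13 crossings)
3-colorings: 9 of 3^13, det 21 — tricolorable
note: the span of V is 8, forcing >= 8 crossings in any diagram


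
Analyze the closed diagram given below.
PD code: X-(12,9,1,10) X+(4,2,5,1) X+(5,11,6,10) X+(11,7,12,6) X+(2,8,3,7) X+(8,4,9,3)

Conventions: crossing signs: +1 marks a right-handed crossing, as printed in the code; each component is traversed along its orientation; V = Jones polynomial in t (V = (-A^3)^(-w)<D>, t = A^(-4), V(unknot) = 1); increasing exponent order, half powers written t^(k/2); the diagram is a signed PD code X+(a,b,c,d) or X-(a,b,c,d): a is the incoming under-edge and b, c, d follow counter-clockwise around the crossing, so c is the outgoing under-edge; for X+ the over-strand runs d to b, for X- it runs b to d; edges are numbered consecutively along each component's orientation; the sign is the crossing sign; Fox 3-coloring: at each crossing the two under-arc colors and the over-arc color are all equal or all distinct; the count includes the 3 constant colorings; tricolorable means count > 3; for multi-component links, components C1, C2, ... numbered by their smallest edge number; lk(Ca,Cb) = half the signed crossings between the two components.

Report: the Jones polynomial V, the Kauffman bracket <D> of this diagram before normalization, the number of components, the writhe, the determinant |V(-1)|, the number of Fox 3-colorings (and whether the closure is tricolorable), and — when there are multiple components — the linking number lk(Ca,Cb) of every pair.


V(t) = t - t^2 + 2t^3 - t^4 + t^5 - t^6
bracket: -A^-12 + A^-8 - A^-4 + 2 - A^4 + A^8, w = +4
1 component, writhe +4, over 6 crossings
det 7, colorings 3 of 3^6 — not tricolorable
observation: V spans 5 powers of t: at least 5 crossings in any diagram


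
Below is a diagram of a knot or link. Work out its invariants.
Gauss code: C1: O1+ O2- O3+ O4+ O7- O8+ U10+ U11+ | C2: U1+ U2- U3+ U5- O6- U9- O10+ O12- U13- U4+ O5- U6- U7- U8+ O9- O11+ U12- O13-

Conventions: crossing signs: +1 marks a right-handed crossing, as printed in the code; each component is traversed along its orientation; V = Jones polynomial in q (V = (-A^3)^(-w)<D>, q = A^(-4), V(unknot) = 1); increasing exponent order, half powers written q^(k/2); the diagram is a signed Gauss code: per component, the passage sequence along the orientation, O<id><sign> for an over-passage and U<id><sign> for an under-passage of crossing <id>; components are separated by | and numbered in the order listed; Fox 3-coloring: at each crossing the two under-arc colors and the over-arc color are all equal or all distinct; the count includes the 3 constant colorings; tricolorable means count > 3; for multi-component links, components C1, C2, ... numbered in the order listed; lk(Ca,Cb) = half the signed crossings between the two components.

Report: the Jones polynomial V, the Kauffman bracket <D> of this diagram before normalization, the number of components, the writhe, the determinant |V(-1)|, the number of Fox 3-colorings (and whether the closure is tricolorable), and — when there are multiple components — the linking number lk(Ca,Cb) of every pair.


V(q) = q^(-9/2) - q^(-3/2) - q^(1/2) - q^(5/2)
bracket: A^-13 + A^-5 + A^3 - A^15, w = -1
2 components, writhe -1, over 13 crossings
lk(C1,C2) = +2
det 4, colorings 3 of 3^13 — not tricolorable
observation: det 4 = |V(-1)|; not divisible by 3, so not tricolorable


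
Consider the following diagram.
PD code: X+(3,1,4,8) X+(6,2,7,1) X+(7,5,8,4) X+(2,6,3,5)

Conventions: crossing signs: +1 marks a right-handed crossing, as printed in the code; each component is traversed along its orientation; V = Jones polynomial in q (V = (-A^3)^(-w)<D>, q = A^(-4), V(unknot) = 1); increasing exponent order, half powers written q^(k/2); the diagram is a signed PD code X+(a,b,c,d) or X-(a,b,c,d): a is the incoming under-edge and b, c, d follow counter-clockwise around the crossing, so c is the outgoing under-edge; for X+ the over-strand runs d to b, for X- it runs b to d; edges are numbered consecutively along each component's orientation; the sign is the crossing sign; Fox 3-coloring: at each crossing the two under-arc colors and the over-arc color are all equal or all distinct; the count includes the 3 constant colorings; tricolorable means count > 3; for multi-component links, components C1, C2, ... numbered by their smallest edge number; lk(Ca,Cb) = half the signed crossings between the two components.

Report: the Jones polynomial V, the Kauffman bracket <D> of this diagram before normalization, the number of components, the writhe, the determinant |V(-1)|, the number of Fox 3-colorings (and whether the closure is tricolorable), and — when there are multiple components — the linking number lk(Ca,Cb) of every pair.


V(q) = q + q^3 - q^4
bracket: -A^-4 + 1 + A^8, w = +4
1 component, writhe +4, over 4 crossings
det 3, colorings 9 of 3^4 — tricolorable
observation: the span of V is 3, forcing >= 3 crossings in any diagram


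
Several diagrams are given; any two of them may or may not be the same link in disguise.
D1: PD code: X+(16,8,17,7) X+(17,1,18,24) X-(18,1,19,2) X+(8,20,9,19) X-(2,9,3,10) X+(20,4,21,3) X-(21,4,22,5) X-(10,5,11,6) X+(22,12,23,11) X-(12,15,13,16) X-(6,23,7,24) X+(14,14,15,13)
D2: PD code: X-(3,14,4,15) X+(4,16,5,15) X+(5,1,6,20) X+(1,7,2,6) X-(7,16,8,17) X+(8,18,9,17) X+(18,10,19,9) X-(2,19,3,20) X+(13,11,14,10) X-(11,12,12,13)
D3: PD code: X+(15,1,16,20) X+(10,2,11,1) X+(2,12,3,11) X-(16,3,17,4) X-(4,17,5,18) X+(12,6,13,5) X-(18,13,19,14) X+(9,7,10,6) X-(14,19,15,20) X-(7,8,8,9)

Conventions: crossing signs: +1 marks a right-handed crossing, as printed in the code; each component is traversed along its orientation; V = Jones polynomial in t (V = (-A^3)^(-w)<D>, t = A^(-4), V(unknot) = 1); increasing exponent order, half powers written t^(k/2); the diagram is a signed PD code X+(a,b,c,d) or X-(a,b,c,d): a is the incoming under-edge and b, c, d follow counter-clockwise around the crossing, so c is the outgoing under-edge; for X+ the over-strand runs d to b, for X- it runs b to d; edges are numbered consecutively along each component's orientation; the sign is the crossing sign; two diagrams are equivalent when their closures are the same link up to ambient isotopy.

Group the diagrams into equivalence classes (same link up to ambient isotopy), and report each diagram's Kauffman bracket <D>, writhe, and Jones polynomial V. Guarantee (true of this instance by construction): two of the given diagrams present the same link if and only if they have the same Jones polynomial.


equivalence classes: {D1, D3} | {D2}
D1 (bracket -A^-12 + 2A^-8 - 2A^-4 + 3 - 2A^4 + 2A^8 - A^12; 12 crossings at w = 0): V = -t^-3 + 2t^-2 - 2t^-1 + 3 - 2t + 2t^2 - t^3
V(D2) = 1  [10 crossings, <D> = A^6, w = +2]
V(D3) = -t^-3 + 2t^-2 - 2t^-1 + 3 - 2t + 2t^2 - t^3  (w 0, c 10, <D> = -A^-12 + 2A^-8 - 2A^-4 + 3 - 2A^4 + 2A^8 - A^12)
observation: comparing 3 Jones polynomials yields 2 groups


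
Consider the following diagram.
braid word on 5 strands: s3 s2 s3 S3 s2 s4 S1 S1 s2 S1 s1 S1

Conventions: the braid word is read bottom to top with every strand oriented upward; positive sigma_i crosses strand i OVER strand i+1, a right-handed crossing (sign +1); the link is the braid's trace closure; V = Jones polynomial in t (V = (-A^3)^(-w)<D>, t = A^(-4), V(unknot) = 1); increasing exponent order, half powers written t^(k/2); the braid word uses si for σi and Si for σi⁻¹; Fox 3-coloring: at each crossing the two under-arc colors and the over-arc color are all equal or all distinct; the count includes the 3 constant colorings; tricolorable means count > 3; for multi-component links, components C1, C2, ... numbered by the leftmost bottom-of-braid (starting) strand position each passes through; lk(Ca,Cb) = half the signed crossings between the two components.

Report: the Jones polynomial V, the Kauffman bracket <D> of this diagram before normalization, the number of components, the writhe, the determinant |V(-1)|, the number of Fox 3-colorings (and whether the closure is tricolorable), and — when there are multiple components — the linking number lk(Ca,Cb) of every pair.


V(t) = -t^-3 + 2t^-2 - 2t^-1 + 3 - 2t + 2t^2 - t^3
bracket: -A^-6 + 2A^-2 - 2A^2 + 3A^6 - 2A^10 + 2A^14 - A^18, w = +2
1 component, writhe +2, over 12 crossings
det 13, colorings 3 of 3^12 — not tricolorable
observation: |V(-1)| = 13: so not tricolorable, since 3 does not divide 13


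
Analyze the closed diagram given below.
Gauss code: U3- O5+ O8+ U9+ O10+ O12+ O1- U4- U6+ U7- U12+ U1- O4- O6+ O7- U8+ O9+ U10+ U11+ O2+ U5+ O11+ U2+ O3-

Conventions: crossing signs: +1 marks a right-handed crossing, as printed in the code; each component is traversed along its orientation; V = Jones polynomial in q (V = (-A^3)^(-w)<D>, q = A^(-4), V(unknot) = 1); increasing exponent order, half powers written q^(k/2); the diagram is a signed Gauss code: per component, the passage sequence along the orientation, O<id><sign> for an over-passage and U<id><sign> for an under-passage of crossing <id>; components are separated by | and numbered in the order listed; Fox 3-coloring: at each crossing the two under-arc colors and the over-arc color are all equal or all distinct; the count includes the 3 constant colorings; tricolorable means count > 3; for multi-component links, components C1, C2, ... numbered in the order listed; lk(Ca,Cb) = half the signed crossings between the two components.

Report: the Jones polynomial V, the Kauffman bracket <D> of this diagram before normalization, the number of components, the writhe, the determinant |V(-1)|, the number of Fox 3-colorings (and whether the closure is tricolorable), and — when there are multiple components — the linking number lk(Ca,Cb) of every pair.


V = q^2 + 2q^4 - 2q^5 + q^6 - 2q^7 + q^8
<D> = A^-20 - 2A^-16 + A^-12 - 2A^-8 + 2A^-4 + A^4 (w = +4)
1 component over 12 crossings, w = +4
27 Fox colorings among 3^12, |V(-1)| = 9: tricolorable
why: V spans 6 powers of q: at least 6 crossings in any diagram


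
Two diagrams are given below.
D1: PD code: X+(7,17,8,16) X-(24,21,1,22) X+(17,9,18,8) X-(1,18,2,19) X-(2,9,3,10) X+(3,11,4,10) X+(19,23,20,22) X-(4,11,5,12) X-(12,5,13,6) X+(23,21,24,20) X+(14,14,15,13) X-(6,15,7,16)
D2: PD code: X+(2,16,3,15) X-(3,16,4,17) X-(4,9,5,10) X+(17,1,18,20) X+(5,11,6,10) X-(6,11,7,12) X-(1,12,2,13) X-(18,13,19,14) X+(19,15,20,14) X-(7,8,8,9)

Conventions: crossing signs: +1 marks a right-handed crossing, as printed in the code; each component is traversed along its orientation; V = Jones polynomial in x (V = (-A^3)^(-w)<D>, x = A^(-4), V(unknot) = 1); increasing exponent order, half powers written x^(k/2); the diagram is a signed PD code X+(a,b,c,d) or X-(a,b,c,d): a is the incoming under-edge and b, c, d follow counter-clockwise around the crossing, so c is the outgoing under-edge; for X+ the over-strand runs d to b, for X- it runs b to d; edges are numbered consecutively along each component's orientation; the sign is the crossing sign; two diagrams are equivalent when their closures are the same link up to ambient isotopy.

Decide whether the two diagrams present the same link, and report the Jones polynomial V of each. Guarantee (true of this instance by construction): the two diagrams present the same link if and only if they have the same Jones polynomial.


same link: yes
V(D1) = 1  [12 crossings, <D> = 1, w = 0]
V(D2) = 1  [10 crossings, <D> = A^-6, w = -2]
insight: from 12 to 10 crossings by R-moves: one link, two diagrams


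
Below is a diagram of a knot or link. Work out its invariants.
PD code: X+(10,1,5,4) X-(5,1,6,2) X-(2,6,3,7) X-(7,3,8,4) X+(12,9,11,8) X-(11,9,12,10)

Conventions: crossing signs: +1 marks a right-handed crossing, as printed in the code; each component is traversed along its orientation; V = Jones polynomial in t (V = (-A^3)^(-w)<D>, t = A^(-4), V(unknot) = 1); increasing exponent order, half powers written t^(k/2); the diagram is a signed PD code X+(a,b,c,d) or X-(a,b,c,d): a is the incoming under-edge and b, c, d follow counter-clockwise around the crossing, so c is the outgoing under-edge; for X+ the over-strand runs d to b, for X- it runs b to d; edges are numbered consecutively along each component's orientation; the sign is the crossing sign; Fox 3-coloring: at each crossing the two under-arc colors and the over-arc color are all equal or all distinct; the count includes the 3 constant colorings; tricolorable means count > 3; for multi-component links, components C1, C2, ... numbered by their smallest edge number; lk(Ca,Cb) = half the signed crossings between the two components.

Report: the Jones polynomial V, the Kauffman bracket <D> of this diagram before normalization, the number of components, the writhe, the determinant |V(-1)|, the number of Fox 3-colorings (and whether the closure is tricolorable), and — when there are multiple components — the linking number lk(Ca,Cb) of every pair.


V(t) = t^-3 + t^-2 + t^-1 + 1
bracket: A^-6 + A^-2 + A^2 + A^6, w = -2
3 components, writhe -2, over 6 crossings
lk(C1,C2) = -1
linking number lk(C1,C3) = 0
lk(C2,C3): 0
det 0, colorings 9 of 3^6 — tricolorable
observation: summing lk over 3 pairs gives -1


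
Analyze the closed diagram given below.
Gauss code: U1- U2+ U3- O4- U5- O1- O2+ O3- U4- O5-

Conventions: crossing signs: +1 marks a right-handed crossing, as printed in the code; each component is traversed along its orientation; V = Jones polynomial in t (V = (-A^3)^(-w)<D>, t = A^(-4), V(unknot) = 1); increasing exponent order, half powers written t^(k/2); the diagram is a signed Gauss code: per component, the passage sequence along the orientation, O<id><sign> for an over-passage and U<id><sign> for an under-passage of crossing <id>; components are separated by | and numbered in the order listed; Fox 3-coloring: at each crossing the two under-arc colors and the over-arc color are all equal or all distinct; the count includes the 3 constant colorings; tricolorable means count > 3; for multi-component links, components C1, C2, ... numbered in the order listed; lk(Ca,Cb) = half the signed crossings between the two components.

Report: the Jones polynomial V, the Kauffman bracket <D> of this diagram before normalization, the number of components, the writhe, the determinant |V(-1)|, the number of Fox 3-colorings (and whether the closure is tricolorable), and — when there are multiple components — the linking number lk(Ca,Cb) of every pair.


V(t) = -t^-4 + t^-3 + t^-1
bracket: -A^-5 - A^3 + A^7, w = -3
1 component, writhe -3, over 5 crossings
det 3, colorings 9 of 3^5 — tricolorable
observation: w = -3 (over 5 crossings) is diagram-only; (-A^3)^(3) removes it from V


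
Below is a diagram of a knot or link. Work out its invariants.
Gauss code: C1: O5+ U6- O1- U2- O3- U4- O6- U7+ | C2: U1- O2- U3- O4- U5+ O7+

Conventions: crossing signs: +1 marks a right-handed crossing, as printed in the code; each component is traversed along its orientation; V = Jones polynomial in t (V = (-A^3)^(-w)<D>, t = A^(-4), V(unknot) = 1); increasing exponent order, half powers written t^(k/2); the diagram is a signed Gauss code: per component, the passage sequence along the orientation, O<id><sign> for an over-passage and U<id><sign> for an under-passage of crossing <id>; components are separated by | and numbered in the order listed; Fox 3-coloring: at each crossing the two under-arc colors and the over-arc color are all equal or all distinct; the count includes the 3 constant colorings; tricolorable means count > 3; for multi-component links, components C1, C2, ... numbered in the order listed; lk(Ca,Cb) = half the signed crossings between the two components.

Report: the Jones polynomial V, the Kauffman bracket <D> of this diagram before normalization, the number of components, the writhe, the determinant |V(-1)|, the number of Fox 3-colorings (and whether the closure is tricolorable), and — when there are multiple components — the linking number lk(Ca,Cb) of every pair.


Jones polynomial: V(t) = t^(-13/2) - 2t^(-11/2) + 2t^(-9/2) - 3t^(-7/2) + 2t^(-5/2) - 2t^(-3/2) + t^(-1/2) - t^(1/2)
<D> = A^-11 - A^-7 + 2A^-3 - 2A + 3A^5 - 2A^9 + 2A^13 - A^17; writhe -3
components 2, writhe -3 (7 crossings)
linking number lk(C1,C2) = -1
3-colorings: 3 of 3^7, det 14 — not tricolorable
note: |V(-1)| = 14: so not tricolorable, since 3 does not divide 14


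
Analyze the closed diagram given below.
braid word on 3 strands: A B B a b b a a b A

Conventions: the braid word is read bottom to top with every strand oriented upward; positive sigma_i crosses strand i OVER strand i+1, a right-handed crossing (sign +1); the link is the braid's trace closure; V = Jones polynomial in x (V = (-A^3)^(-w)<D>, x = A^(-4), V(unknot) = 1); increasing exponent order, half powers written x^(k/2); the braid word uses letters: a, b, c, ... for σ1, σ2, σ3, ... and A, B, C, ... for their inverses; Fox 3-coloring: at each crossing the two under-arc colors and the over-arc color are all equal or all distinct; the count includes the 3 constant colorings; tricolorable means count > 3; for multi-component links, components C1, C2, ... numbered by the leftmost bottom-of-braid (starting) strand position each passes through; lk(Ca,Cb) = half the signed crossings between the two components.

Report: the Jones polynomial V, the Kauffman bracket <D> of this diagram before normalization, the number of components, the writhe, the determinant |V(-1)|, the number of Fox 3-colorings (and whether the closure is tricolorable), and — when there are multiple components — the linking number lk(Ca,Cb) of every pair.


V = -x^-1 + 2 - x + 2x^2 - x^3 + x^4 - x^5
<D> = -A^-14 + A^-10 - A^-6 + 2A^-2 - A^2 + 2A^6 - A^10 (w = +2)
1 component over 10 crossings, w = +2
9 Fox colorings among 3^10, |V(-1)| = 9: tricolorable
why: the span of V is 6, forcing >= 6 crossings in any diagram


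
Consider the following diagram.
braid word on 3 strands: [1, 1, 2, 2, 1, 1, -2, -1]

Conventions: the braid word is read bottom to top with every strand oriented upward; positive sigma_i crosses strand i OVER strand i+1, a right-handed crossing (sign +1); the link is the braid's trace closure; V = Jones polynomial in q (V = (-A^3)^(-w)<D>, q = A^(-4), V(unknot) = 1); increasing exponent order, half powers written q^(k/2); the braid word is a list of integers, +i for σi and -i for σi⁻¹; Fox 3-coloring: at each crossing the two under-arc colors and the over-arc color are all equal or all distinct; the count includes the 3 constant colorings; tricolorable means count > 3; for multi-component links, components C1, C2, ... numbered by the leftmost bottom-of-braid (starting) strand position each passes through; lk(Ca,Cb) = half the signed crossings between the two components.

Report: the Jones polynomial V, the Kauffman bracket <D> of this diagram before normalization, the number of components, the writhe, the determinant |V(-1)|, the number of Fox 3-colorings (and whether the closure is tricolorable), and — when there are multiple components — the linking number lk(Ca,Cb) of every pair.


V(q) = q - q^2 + 2q^3 - q^4 + q^5 - q^6
bracket: -A^-12 + A^-8 - A^-4 + 2 - A^4 + A^8, w = +4
1 component, writhe +4, over 8 crossings
det 7, colorings 3 of 3^8 — not tricolorable
observation: det 7 = |V(-1)|; not divisible by 3, so not tricolorable


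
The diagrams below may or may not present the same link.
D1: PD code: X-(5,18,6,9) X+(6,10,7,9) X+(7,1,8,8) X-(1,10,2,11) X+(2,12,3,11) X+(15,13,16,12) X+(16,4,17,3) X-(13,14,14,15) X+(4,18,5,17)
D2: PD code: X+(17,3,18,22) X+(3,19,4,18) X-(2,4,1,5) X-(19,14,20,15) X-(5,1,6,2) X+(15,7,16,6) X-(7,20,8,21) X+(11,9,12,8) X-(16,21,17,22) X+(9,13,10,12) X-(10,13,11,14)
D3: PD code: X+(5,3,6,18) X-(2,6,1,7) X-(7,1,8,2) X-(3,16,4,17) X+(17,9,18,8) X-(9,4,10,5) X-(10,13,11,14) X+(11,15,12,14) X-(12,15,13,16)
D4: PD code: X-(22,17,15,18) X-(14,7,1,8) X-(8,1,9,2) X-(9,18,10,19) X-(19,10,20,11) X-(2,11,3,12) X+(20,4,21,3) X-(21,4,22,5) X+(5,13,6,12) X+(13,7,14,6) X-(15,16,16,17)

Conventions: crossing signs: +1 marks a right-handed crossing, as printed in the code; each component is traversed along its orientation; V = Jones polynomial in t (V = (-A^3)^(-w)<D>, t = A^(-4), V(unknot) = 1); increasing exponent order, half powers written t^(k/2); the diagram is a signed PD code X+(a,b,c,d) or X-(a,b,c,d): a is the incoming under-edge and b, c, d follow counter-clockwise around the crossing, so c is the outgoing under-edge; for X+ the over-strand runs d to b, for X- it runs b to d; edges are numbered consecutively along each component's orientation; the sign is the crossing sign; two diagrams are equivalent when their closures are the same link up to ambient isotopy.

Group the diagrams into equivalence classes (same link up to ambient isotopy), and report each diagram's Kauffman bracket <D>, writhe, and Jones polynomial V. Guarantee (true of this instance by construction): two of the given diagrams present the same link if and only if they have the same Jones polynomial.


grouping into links: {D1} | {D2, D3} | {D4}
V(D1) = -t^(1/2) - t^(5/2)  (w +3, c 9, <D> = A^-1 + A^7)
D2 (bracket A^-9 - A^-5 + 2A^-1 - 2A^3 + 2A^7 - A^11 + A^15; 11 crossings at w = -1): V = -t^(-9/2) + t^(-7/2) - 2t^(-5/2) + 2t^(-3/2) - 2t^(-1/2) + t^(1/2) - t^(3/2)
D3 (bracket A^-15 - A^-11 + 2A^-7 - 2A^-3 + 2A - A^5 + A^9; 9 crossings at w = -3): V = -t^(-9/2) + t^(-7/2) - 2t^(-5/2) + 2t^(-3/2) - 2t^(-1/2) + t^(1/2) - t^(3/2)
V(D4) = -t^(-5/2) - t^(-1/2)  (w -5, c 11, <D> = A^-13 + A^-5)
why: 3 values of V(t) split the 4 diagrams


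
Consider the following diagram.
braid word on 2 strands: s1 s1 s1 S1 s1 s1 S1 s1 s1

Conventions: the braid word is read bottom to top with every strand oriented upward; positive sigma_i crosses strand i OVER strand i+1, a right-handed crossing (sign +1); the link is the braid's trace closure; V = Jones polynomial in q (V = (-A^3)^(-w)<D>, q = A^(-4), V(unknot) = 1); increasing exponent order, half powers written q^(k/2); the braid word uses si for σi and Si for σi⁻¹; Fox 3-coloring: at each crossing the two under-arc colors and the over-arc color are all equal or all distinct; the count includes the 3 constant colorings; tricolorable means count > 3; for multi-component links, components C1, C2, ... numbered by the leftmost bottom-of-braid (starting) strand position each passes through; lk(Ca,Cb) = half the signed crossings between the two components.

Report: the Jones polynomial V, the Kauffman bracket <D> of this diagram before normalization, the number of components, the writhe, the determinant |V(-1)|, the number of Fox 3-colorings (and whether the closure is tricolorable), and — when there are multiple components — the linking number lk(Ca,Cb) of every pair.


V = q^2 + q^4 - q^5 + q^6 - q^7
<D> = A^-13 - A^-9 + A^-5 - A^-1 - A^7 (w = +5)
1 component over 9 crossings, w = +5
3 Fox colorings among 3^9, |V(-1)| = 5: not tricolorable
why: |V(-1)| = 5: so not tricolorable, since 3 does not divide 5


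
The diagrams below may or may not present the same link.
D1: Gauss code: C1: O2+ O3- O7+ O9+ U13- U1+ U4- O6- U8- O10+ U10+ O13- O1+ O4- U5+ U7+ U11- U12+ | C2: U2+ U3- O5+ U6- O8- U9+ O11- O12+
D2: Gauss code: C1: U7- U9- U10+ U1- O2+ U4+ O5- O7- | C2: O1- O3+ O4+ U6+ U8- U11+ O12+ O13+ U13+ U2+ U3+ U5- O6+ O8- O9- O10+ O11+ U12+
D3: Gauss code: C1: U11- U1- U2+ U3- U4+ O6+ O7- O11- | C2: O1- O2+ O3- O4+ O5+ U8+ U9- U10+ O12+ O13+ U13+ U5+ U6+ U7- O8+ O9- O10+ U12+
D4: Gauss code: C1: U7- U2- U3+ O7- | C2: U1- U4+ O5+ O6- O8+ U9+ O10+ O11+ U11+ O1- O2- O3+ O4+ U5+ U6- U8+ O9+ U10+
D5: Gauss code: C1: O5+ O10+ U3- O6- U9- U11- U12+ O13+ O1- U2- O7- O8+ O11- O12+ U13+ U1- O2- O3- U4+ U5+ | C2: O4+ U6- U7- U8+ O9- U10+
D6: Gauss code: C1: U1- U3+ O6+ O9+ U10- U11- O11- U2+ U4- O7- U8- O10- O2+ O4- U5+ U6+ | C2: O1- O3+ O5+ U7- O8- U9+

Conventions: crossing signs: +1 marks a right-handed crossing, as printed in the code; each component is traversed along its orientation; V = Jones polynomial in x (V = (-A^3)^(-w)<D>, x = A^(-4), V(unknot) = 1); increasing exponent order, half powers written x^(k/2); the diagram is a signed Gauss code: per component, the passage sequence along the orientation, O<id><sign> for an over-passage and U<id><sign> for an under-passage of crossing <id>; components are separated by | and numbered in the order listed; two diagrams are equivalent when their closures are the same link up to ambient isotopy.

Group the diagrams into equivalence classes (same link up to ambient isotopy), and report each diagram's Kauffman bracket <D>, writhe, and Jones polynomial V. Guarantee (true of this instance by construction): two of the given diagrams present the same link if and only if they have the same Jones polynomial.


grouping into links: {D1, D5, D6} | {D2, D3, D4}
V(D1) = x^(-7/2) - 2x^(-5/2) + x^(-3/2) - 2x^(-1/2) + x^(1/2) - x^(3/2)  (w +1, c 13, <D> = A^-3 - A + 2A^5 - A^9 + 2A^13 - A^17)
V(D2) = -x^(1/2) - x^(3/2) - x^(5/2) + x^(9/2)  [13 crossings, <D> = -A^-9 + A^-1 + A^3 + A^7, w = +3]
D3 (bracket -A^-9 + A^-1 + A^3 + A^7; 13 crossings at w = +3): V = -x^(1/2) - x^(3/2) - x^(5/2) + x^(9/2)
V(D4) = -x^(1/2) - x^(3/2) - x^(5/2) + x^(9/2)  (w +3, c 11, <D> = -A^-9 + A^-1 + A^3 + A^7)
D5 (bracket A^-9 - A^-5 + 2A^-1 - A^3 + 2A^7 - A^11; 13 crossings at w = -1): V = x^(-7/2) - 2x^(-5/2) + x^(-3/2) - 2x^(-1/2) + x^(1/2) - x^(3/2)
V(D6) = x^(-7/2) - 2x^(-5/2) + x^(-3/2) - 2x^(-1/2) + x^(1/2) - x^(3/2)  (w -1, c 11, <D> = A^-9 - A^-5 + 2A^-1 - A^3 + 2A^7 - A^11)
key observation: 2 classes among 6 diagrams; unequal V(x) rules out equality


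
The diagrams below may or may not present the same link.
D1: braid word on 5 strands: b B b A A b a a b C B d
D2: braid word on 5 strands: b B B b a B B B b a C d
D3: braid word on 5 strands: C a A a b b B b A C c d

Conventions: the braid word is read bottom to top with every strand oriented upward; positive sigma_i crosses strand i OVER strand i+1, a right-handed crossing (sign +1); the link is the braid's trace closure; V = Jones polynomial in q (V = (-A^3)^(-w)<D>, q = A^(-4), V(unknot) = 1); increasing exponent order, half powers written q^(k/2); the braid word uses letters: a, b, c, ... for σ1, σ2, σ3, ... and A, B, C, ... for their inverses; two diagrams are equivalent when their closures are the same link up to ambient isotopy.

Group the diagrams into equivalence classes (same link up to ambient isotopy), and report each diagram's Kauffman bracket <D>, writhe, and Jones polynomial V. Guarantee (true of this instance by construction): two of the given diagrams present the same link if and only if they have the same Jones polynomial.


grouping into links: {D1} | {D2} | {D3}
V(D1) = 2 + q^2 + q^4  (w +2, c 12, <D> = A^-10 + A^-2 + 2A^6)
D2 (bracket A^-8 + 2 + A^8; 12 crossings at w = 0): V = q^-2 + 2 + q^2
V(D3) = 1 + q + q^2 + q^3  [12 crossings, <D> = A^-6 + A^-2 + A^2 + A^6, w = +2]
why: V(q) takes 3 values over 3 diagrams, fixing the grouping


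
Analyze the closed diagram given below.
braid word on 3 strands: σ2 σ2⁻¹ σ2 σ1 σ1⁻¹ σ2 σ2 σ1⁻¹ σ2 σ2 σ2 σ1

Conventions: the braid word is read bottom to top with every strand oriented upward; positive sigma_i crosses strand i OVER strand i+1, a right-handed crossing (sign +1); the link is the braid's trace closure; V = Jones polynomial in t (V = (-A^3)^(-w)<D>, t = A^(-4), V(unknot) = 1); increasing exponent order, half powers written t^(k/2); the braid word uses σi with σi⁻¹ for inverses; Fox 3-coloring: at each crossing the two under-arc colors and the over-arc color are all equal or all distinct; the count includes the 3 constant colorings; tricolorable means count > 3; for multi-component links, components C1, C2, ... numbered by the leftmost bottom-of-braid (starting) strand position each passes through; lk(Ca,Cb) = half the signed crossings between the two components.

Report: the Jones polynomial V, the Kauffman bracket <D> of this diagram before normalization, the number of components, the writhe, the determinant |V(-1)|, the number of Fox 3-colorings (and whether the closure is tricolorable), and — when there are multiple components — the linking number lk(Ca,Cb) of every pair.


V = t^2 + 2t^4 - 2t^5 + t^6 - 2t^7 + t^8
<D> = A^-14 - 2A^-10 + A^-6 - 2A^-2 + 2A^2 + A^10 (w = +6)
1 component over 12 crossings, w = +6
27 Fox colorings among 3^12, |V(-1)| = 9: tricolorable
why: V spans 6 powers of t: at least 6 crossings in any diagram


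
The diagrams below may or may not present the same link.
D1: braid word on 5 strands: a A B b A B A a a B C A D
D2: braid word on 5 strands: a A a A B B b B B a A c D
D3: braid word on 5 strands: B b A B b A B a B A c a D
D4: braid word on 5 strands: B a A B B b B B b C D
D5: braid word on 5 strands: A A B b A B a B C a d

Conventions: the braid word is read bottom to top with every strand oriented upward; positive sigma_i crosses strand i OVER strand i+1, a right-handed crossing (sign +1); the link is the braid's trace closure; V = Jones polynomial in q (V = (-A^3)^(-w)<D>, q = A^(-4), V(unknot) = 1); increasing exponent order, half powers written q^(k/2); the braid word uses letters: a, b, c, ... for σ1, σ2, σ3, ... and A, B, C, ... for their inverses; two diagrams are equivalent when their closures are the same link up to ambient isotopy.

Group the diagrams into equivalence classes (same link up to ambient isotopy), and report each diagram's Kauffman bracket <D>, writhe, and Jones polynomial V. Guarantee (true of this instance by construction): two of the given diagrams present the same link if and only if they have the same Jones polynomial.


grouping into links: {D1, D3, D5} | {D2, D4}
V(D1) = -q^(-9/2) - q^(-5/2) + q^(-3/2) - q^(-1/2)  (w -5, c 13, <D> = A^-13 - A^-9 + A^-5 + A^3)
V(D2) = q^(-9/2) - q^(-5/2) - q^(-3/2) - q^(-1/2)  [13 crossings, <D> = A^-7 + A^-3 + A - A^9, w = -3]
V(D3) = -q^(-9/2) - q^(-5/2) + q^(-3/2) - q^(-1/2)  [13 crossings, <D> = A^-7 - A^-3 + A + A^9, w = -3]
V(D4) = q^(-9/2) - q^(-5/2) - q^(-3/2) - q^(-1/2)  (w -5, c 11, <D> = A^-13 + A^-9 + A^-5 - A^3)
V(D5) = -q^(-9/2) - q^(-5/2) + q^(-3/2) - q^(-1/2)  [11 crossings, <D> = A^-7 - A^-3 + A + A^9, w = -3]
key observation: 2 classes among 5 diagrams; unequal V(q) rules out equality


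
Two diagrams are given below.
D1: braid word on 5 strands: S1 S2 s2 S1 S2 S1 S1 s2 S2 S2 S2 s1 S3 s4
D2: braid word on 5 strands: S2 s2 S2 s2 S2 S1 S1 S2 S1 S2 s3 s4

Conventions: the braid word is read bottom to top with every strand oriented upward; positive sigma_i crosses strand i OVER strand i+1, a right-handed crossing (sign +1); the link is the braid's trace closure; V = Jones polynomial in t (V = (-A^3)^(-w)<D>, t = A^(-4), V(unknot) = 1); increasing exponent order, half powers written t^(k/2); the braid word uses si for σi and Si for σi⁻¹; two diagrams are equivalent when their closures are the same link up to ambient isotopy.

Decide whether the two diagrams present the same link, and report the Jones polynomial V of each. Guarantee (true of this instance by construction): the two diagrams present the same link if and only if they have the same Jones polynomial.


same link: yes
V(D1) = -t^-7 + t^-6 - t^-5 + t^-4 + t^-2  [14 crossings, <D> = A^-10 + A^-2 - A^2 + A^6 - A^10, w = -6]
D2 (bracket A^-4 + A^4 - A^8 + A^12 - A^16; 12 crossings at w = -4): V = -t^-7 + t^-6 - t^-5 + t^-4 + t^-2
note: one V(t) for all 2 diagrams — one class (guaranteed)


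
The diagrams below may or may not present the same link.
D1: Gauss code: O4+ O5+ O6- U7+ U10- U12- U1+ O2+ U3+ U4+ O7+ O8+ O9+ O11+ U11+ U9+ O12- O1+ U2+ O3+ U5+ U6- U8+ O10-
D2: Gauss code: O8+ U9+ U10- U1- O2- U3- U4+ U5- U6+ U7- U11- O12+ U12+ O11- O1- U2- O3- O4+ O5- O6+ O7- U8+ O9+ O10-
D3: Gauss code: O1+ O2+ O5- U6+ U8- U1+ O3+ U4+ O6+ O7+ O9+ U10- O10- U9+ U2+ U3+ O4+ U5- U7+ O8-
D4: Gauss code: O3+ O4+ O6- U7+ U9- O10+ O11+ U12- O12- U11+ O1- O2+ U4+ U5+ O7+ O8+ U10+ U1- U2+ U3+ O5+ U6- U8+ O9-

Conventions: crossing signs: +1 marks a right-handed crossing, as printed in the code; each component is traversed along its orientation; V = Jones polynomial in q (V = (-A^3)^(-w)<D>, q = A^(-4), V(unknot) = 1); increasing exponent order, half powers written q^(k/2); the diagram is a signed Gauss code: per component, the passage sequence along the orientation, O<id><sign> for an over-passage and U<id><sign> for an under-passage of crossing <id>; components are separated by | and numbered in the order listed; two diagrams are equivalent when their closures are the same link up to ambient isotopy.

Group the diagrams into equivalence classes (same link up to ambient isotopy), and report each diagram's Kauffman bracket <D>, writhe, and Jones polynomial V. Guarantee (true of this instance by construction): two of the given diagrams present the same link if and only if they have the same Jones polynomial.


equivalence classes: {D1, D3, D4} | {D2}
D1 (bracket -A^-6 + A^-2 - A^2 + 2A^6 - A^10 + A^14; 12 crossings at w = +6): V = q - q^2 + 2q^3 - q^4 + q^5 - q^6
D2 (bracket A^-2 + A^6 - A^10; 12 crossings at w = -2): V = -q^-4 + q^-3 + q^-1
V(D3) = q - q^2 + 2q^3 - q^4 + q^5 - q^6  [10 crossings, <D> = -A^-12 + A^-8 - A^-4 + 2 - A^4 + A^8, w = +4]
V(D4) = q - q^2 + 2q^3 - q^4 + q^5 - q^6  (w +4, c 12, <D> = -A^-12 + A^-8 - A^-4 + 2 - A^4 + A^8)
key observation: comparing 4 Jones polynomials yields 2 groups


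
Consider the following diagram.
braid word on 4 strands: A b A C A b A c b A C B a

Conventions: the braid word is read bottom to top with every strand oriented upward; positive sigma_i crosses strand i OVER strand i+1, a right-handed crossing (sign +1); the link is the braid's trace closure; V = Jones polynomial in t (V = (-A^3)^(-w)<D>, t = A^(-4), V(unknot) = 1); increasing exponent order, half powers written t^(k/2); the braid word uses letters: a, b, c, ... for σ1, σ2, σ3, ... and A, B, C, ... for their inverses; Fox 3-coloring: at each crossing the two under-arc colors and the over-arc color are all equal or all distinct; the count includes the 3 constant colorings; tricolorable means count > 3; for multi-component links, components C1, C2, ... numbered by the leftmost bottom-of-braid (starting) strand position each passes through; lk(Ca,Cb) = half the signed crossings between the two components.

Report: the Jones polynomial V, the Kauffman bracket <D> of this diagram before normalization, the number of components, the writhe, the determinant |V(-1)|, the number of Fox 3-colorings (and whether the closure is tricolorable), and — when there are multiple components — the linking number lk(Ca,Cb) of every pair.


V(t) = -t^-4 + t^-3 + t^-1
bracket: -A^-5 - A^3 + A^7, w = -3
1 component, writhe -3, over 13 crossings
det 3, colorings 9 of 3^13 — tricolorable
observation: V spans 3 powers of t: at least 3 crossings in any diagram
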